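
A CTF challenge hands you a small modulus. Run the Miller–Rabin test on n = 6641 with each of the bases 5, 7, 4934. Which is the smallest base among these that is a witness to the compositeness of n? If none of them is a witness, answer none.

n − 1 = 6640 = 2^4 · 415, so s = 4 and d = 415.
Base 5: x_0 = 5^415 mod 6641 = 2179. x_0 is neither 1 nor 6640, so continue squaring. x_1 = 2179^2 mod 6641 = 6367. x_2 = 6367^2 mod 6641 = 2025. x_3 = 2025^2 mod 6641 = 3128. Reached i = s−1 = 3 without hitting −1: 5 is a Miller–Rabin witness and 6641 is composite.
Base 7: x_0 = 7^415 mod 6641 = 6371. x_0 is neither 1 nor 6640, so continue squaring. x_1 = 6371^2 mod 6641 = 6490. x_2 = 6490^2 mod 6641 = 2878. x_3 = 2878^2 mod 6641 = 1557. Reached i = s−1 = 3 without hitting −1: 7 is a Miller–Rabin witness and 6641 is composite.
Base 4934: x_0 = 4934^415 mod 6641 = 4537. x_0 is neither 1 nor 6640, so continue squaring. x_1 = 4537^2 mod 6641 = 3910. x_2 = 3910^2 mod 6641 = 518. x_3 = 518^2 mod 6641 = 2684. Reached i = s−1 = 3 without hitting −1: 4934 is a Miller–Rabin witness and 6641 is composite.
The smallest witness among the given bases is 5.

5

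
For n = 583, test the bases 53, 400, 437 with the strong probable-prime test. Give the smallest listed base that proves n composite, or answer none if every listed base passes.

53

n − 1 = 582 = 2^1 · 291, so s = 1 and d = 291.
Base 53: x_0 = 53^291 mod 583 = 53. x_0 ∉ {1, 582} and s = 1, so 53 is a Miller–Rabin witness and 583 is composite.
Base 400: x_0 = 400^291 mod 583 = 202. x_0 ∉ {1, 582} and s = 1, so 400 is a Miller–Rabin witness and 583 is composite.
Base 437: x_0 = 437^291 mod 583 = 558. x_0 ∉ {1, 582} and s = 1, so 437 is a Miller–Rabin witness and 583 is composite.
The smallest witness among the given bases is 53.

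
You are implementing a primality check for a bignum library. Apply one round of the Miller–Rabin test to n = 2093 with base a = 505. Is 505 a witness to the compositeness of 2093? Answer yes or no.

n − 1 = 2092 = 2^2 · 523, so s = 2 and d = 523.
Repeated squaring mod 2093: 505^1 ≡ 505, 505^2 ≡ 1772, 505^4 ≡ 484, 505^8 ≡ 1933, 505^16 ≡ 484, 505^32 ≡ 1933, 505^64 ≡ 484, 505^128 ≡ 1933, 505^256 ≡ 484, 505^512 ≡ 1933.
523 = 512 + 8 + 2 + 1, so 505^523 ≡ 1933·1933·1772·505 ≡ 1471 (mod 2093).
x_0 = 505^523 mod 2093 = 1471.
x_0 is neither 1 nor 2092, so continue squaring.
x_1 = 1471^2 mod 2093 = 1772.
Reached i = s−1 = 1 without hitting −1: 505 is a Miller–Rabin witness and 2093 is composite.

yes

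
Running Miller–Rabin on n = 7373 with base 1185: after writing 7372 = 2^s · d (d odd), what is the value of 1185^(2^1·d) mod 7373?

1317

n − 1 = 7372 = 2^2 · 1843, so s = 2 and d = 1843.
x_0 = 1185^1843 mod 7373 = 6664.
x_1 = 6664^2 mod 7373 = 1317.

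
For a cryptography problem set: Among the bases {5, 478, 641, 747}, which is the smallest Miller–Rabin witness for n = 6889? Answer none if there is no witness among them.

n − 1 = 6888 = 2^3 · 861, so s = 3 and d = 861.
Base 5: x_0 = 5^861 mod 6889 = 4481. x_0 is neither 1 nor 6888, so continue squaring. x_1 = 4481^2 mod 6889 = 4815. x_2 = 4815^2 mod 6889 = 2740. Reached i = s−1 = 2 without hitting −1: 5 is a Miller–Rabin witness and 6889 is composite.
Base 478: x_0 = 478^861 mod 6889 = 3321. x_0 is neither 1 nor 6888, so continue squaring. x_1 = 3321^2 mod 6889 = 6641. x_2 = 6641^2 mod 6889 = 6392. Reached i = s−1 = 2 without hitting −1: 478 is a Miller–Rabin witness and 6889 is composite.
Base 641: x_0 = 641^861 mod 6889 = 2406. x_0 is neither 1 nor 6888, so continue squaring. x_1 = 2406^2 mod 6889 = 2076. x_2 = 2076^2 mod 6889 = 4151. Reached i = s−1 = 2 without hitting −1: 641 is a Miller–Rabin witness and 6889 is composite.
Base 747: x_0 = 747^861 mod 6889 = 0. x_0 is neither 1 nor 6888, so continue squaring. x_1 = 0^2 mod 6889 = 0. x_2 = 0^2 mod 6889 = 0. Reached i = s−1 = 2 without hitting −1: 747 is a Miller–Rabin witness and 6889 is composite.
The smallest witness among the given bases is 5.

5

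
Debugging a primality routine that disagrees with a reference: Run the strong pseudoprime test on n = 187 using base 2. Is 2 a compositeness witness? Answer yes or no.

yes

n − 1 = 186 = 2^1 · 93, so s = 1 and d = 93.
Repeated squaring mod 187: 2^1 ≡ 2, 2^2 ≡ 4, 2^4 ≡ 16, 2^8 ≡ 69, 2^16 ≡ 86, 2^32 ≡ 103, 2^64 ≡ 137.
93 = 64 + 16 + 8 + 4 + 1, so 2^93 ≡ 137·86·69·16·2 ≡ 151 (mod 187).
x_0 = 2^93 mod 187 = 151.
x_0 ∉ {1, 186} and s = 1, so 2 is a Miller–Rabin witness and 187 is composite.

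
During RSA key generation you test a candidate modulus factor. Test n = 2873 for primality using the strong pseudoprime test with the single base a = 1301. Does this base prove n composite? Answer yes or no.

yes

n − 1 = 2872 = 2^3 · 359, so s = 3 and d = 359.
x_0 = 1301^359 mod 2873 = 937.
x_0 is neither 1 nor 2872, so continue squaring.
x_1 = 937^2 mod 2873 = 1704.
x_2 = 1704^2 mod 2873 = 1886.
Reached i = s−1 = 2 without hitting −1: 1301 is a Miller–Rabin witness and 2873 is composite.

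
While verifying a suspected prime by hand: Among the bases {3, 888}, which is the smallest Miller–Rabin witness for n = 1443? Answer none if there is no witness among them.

n − 1 = 1442 = 2^1 · 721, so s = 1 and d = 721.
Base 3: x_0 = 3^721 mod 1443 = 3. x_0 ∉ {1, 1442} and s = 1, so 3 is a Miller–Rabin witness and 1443 is composite.
Base 888: x_0 = 888^721 mod 1443 = 888. x_0 ∉ {1, 1442} and s = 1, so 888 is a Miller–Rabin witness and 1443 is composite.
The smallest witness among the given bases is 3.

3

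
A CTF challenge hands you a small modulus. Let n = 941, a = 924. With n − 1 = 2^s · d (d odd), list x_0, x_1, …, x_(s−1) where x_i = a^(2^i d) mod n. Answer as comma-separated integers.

n − 1 = 940 = 2^2 · 235, so s = 2 and d = 235.
x_0 = 924^235 mod 941 = 844.
x_1 = 844^2 mod 941 = 940.

844, 940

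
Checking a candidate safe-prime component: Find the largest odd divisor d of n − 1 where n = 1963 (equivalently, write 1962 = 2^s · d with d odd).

981

Halving: 1962 → 981; 981 is odd.
So 1962 = 2^1 · 981.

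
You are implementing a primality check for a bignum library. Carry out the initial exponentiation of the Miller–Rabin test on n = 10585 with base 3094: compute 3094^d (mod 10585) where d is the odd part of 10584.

1219

n − 1 = 10584 = 2^3 · 1323, so s = 3 and d = 1323.
3094^1323 mod 10585 = 1219.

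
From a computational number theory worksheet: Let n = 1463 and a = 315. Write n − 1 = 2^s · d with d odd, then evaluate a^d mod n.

n − 1 = 1462 = 2^1 · 731, so s = 1 and d = 731.
Repeated squaring mod 1463: 315^1 ≡ 315, 315^2 ≡ 1204, 315^4 ≡ 1246, 315^8 ≡ 273, 315^16 ≡ 1379, 315^32 ≡ 1204, 315^64 ≡ 1246, 315^128 ≡ 273, 315^256 ≡ 1379, 315^512 ≡ 1204.
731 = 512 + 128 + 64 + 16 + 8 + 2 + 1, so 315^731 ≡ 1204·273·1246·1379·273·1204·315 ≡ 7 (mod 1463).

7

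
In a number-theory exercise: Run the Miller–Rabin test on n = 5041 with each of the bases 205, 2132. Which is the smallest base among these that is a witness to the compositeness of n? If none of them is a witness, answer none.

205

n − 1 = 5040 = 2^4 · 315, so s = 4 and d = 315.
Base 205: x_0 = 205^315 mod 5041 = 2058. x_0 is neither 1 nor 5040, so continue squaring. x_1 = 2058^2 mod 5041 = 924. x_2 = 924^2 mod 5041 = 1847. x_3 = 1847^2 mod 5041 = 3693. Reached i = s−1 = 3 without hitting −1: 205 is a Miller–Rabin witness and 5041 is composite.
Base 2132: x_0 = 2132^315 mod 5041 = 3409. x_0 is neither 1 nor 5040, so continue squaring. x_1 = 3409^2 mod 5041 = 1776. x_2 = 1776^2 mod 5041 = 3551. x_3 = 3551^2 mod 5041 = 2060. Reached i = s−1 = 3 without hitting −1: 2132 is a Miller–Rabin witness and 5041 is composite.
The smallest witness among the given bases is 205.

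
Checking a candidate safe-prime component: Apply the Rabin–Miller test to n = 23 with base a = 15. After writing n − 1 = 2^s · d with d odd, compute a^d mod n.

n − 1 = 22 = 2^1 · 11, so s = 1 and d = 11.
15^11 mod 23 = 22.

22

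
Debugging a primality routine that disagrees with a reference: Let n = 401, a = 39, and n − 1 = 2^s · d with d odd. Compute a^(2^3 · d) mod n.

n − 1 = 400 = 2^4 · 25, so s = 4 and d = 25.
By repeated squaring, 39^25 ≡ 1 (mod 401).
x_0 = 1.
x_1 = 1^2 mod 401 = 1.
x_2 = 1^2 mod 401 = 1.
x_3 = 1^2 mod 401 = 1.

1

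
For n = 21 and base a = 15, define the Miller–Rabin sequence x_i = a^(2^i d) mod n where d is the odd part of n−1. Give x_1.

15

n − 1 = 20 = 2^2 · 5, so s = 2 and d = 5.
x_0 = 15^5 mod 21 = 15.
x_1 = 15^2 mod 21 = 15.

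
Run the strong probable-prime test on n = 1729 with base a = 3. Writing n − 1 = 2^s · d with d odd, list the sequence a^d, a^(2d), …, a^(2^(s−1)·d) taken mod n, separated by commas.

664, 1, 1, 1, 1, 1

n − 1 = 1728 = 2^6 · 27, so s = 6 and d = 27.
x_0 = 3^27 mod 1729 = 664.
x_1 = 664^2 mod 1729 = 1.
x_2 = 1^2 mod 1729 = 1.
x_3 = 1^2 mod 1729 = 1.
x_4 = 1^2 mod 1729 = 1.
x_5 = 1^2 mod 1729 = 1.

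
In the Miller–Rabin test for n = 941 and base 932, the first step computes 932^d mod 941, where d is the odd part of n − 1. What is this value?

n − 1 = 940 = 2^2 · 235, so s = 2 and d = 235.
By repeated squaring, 932^235 ≡ 1 (mod 941).

1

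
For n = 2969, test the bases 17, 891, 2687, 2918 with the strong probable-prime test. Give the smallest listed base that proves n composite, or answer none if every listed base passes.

n − 1 = 2968 = 2^3 · 371, so s = 3 and d = 371.
Base 17: x_0 = 17^371 mod 2969 = 1097. x_0 is neither 1 nor 2968, so continue squaring. x_1 = 1097^2 mod 2969 = 964. x_2 = 964^2 mod 2969 = 2968. x_2 ≡ −1, so 17 is not a witness.
Base 891: x_0 = 891^371 mod 2969 = 2425. x_0 is neither 1 nor 2968, so continue squaring. x_1 = 2425^2 mod 2969 = 2005. x_2 = 2005^2 mod 2969 = 2968. x_2 ≡ −1, so 891 is not a witness.
Base 2687: x_0 = 2687^371 mod 2969 = 544. x_0 is neither 1 nor 2968, so continue squaring. x_1 = 544^2 mod 2969 = 2005. x_2 = 2005^2 mod 2969 = 2968. x_2 ≡ −1, so 2687 is not a witness.
Base 2918: x_0 = 2918^371 mod 2969 = 2968. x_0 = 2968 ≡ −1, so 2918 is not a witness.
No listed base is a witness for 2969.

none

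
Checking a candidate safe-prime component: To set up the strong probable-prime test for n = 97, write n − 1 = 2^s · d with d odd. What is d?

Halving: 96 → 48 → 24 → 12 → 6 → 3; 3 is odd.
So 96 = 2^5 · 3.

3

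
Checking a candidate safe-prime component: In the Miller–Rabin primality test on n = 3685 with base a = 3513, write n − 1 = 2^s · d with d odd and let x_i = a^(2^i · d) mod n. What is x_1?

n − 1 = 3684 = 2^2 · 921, so s = 2 and d = 921.
x_0 = 3513^921 mod 3685 = 2413.
x_1 = 2413^2 mod 3685 = 269.

269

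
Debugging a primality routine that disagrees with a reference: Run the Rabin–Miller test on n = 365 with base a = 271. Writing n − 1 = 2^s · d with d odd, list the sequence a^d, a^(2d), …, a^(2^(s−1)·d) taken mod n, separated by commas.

56, 216

n − 1 = 364 = 2^2 · 91, so s = 2 and d = 91.
x_0 = 271^91 mod 365 = 56.
x_1 = 56^2 mod 365 = 216.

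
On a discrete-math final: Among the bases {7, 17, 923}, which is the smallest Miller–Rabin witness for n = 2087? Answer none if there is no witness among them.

none

n − 1 = 2086 = 2^1 · 1043, so s = 1 and d = 1043.
Base 7: x_0 = 7^1043 mod 2087 = 2086. x_0 = 2086 ≡ −1, so 7 is not a witness.
Base 17: x_0 = 17^1043 mod 2087 = 1. x_0 = 1, so 17 is not a witness.
Base 923: x_0 = 923^1043 mod 2087 = 2086. x_0 = 2086 ≡ −1, so 923 is not a witness.
No listed base is a witness for 2087.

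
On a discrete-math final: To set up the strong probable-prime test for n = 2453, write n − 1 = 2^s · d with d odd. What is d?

Halving: 2452 → 1226 → 613; 613 is odd.
So 2452 = 2^2 · 613.

613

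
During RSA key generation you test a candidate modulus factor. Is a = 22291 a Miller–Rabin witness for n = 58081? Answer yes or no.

n − 1 = 58080 = 2^5 · 1815, so s = 5 and d = 1815.
x_0 = 22291^1815 mod 58081 = 21450.
x_0 is neither 1 nor 58080, so continue squaring.
x_1 = 21450^2 mod 58081 = 42899.
x_2 = 42899^2 mod 58081 = 27716.
x_3 = 27716^2 mod 58081 = 55431.
x_4 = 55431^2 mod 58081 = 52780.
Reached i = s−1 = 4 without hitting −1: 22291 is a Miller–Rabin witness and 58081 is composite.

yes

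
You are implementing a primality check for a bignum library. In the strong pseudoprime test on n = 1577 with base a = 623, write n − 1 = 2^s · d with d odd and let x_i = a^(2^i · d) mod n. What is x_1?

215

n − 1 = 1576 = 2^3 · 197, so s = 3 and d = 197.
By repeated squaring, 623^197 ≡ 242 (mod 1577).
x_0 = 242.
x_1 = 242^2 mod 1577 = 215.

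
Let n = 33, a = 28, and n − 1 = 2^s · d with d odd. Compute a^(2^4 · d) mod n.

16

n − 1 = 32 = 2^5 · 1, so s = 5 and d = 1.
x_0 = 28^1 mod 33 = 28.
x_1 = 28^2 mod 33 = 25.
x_2 = 25^2 mod 33 = 31.
x_3 = 31^2 mod 33 = 4.
x_4 = 4^2 mod 33 = 16.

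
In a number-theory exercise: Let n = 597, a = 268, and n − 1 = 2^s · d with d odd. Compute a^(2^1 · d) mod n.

130

n − 1 = 596 = 2^2 · 149, so s = 2 and d = 149.
By repeated squaring, 268^149 ≡ 253 (mod 597).
x_0 = 253.
x_1 = 253^2 mod 597 = 130.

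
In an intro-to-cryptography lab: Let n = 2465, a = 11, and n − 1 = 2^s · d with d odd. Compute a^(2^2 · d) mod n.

871

n − 1 = 2464 = 2^5 · 77, so s = 5 and d = 77.
x_0 = 11^77 mod 2465 = 1061.
x_1 = 1061^2 mod 2465 = 1681.
x_2 = 1681^2 mod 2465 = 871.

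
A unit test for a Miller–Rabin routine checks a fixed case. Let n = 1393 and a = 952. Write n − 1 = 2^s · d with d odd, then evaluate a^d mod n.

903

n − 1 = 1392 = 2^4 · 87, so s = 4 and d = 87.
Repeated squaring mod 1393: 952^1 ≡ 952, 952^2 ≡ 854, 952^4 ≡ 777, 952^8 ≡ 560, 952^16 ≡ 175, 952^32 ≡ 1372, 952^64 ≡ 441.
87 = 64 + 16 + 4 + 2 + 1, so 952^87 ≡ 441·175·777·854·952 ≡ 903 (mod 1393).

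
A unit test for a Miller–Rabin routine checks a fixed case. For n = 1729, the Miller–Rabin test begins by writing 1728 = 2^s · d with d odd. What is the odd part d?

27

Halving: 1728 → 864 → 432 → 216 → 108 → 54 → 27; 27 is odd.
So 1728 = 2^6 · 27.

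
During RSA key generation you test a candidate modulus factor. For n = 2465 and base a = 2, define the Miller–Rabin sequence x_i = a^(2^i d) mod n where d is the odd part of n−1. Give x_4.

1

n − 1 = 2464 = 2^5 · 77, so s = 5 and d = 77.
x_0 = 2^77 mod 2465 = 1902.
x_1 = 1902^2 mod 2465 = 1449.
x_2 = 1449^2 mod 2465 = 1886.
x_3 = 1886^2 mod 2465 = 1.
x_4 = 1^2 mod 2465 = 1.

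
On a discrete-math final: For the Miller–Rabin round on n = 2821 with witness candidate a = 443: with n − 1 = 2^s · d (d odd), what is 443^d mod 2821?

n − 1 = 2820 = 2^2 · 705, so s = 2 and d = 705.
443^705 mod 2821 = 1.

1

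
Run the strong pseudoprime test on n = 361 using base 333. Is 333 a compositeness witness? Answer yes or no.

n − 1 = 360 = 2^3 · 45, so s = 3 and d = 45.
x_0 = 333^45 mod 361 = 360.
x_0 = 360 ≡ −1, so 333 is not a witness.

no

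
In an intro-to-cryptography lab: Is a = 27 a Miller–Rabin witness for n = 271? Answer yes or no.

no

n − 1 = 270 = 2^1 · 135, so s = 1 and d = 135.
x_0 = 27^135 mod 271 = 270.
x_0 = 270 ≡ −1, so 27 is not a witness.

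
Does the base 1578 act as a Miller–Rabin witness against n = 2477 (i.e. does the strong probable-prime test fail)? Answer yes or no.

n − 1 = 2476 = 2^2 · 619, so s = 2 and d = 619.
By repeated squaring, 1578^619 ≡ 915 (mod 2477).
x_0 = 1578^619 mod 2477 = 915.
x_0 is neither 1 nor 2476, so continue squaring.
x_1 = 915^2 mod 2477 = 2476.
x_1 ≡ −1, so 1578 is not a witness.

no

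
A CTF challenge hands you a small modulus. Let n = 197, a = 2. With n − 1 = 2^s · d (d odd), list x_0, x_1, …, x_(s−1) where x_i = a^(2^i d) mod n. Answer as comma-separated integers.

n − 1 = 196 = 2^2 · 49, so s = 2 and d = 49.
x_0 = 2^49 mod 197 = 183.
x_1 = 183^2 mod 197 = 196.

183, 196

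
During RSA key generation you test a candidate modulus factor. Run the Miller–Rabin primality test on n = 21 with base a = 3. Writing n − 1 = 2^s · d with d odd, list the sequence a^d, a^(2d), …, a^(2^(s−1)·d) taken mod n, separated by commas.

12, 18

n − 1 = 20 = 2^2 · 5, so s = 2 and d = 5.
x_0 = 3^5 mod 21 = 12.
x_1 = 12^2 mod 21 = 18.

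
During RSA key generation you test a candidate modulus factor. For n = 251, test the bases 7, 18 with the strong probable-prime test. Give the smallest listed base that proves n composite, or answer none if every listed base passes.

n − 1 = 250 = 2^1 · 125, so s = 1 and d = 125.
Base 7: x_0 = 7^125 mod 251 = 1. x_0 = 1, so 7 is not a witness.
Base 18: x_0 = 18^125 mod 251 = 250. x_0 = 250 ≡ −1, so 18 is not a witness.
No listed base is a witness for 251.

none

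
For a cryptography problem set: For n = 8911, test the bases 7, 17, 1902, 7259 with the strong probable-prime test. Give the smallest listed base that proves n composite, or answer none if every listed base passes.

n − 1 = 8910 = 2^1 · 4455, so s = 1 and d = 4455.
Base 7: x_0 = 7^4455 mod 8911 = 1540. x_0 ∉ {1, 8910} and s = 1, so 7 is a Miller–Rabin witness and 8911 is composite.
Base 17: x_0 = 17^4455 mod 8911 = 2547. x_0 ∉ {1, 8910} and s = 1, so 17 is a Miller–Rabin witness and 8911 is composite.
Base 1902: x_0 = 1902^4455 mod 8911 = 8644. x_0 ∉ {1, 8910} and s = 1, so 1902 is a Miller–Rabin witness and 8911 is composite.
Base 7259: x_0 = 7259^4455 mod 8911 = 1274. x_0 ∉ {1, 8910} and s = 1, so 7259 is a Miller–Rabin witness and 8911 is composite.
The smallest witness among the given bases is 7.

7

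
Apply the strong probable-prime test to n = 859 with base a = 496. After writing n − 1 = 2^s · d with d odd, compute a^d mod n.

1

n − 1 = 858 = 2^1 · 429, so s = 1 and d = 429.
496^429 mod 859 = 1.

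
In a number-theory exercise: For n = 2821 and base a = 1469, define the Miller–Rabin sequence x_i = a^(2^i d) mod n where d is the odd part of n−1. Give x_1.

2171

n − 1 = 2820 = 2^2 · 705, so s = 2 and d = 705.
Repeated squaring mod 2821: 1469^1 ≡ 1469, 1469^2 ≡ 2717, 1469^4 ≡ 2353, 1469^8 ≡ 1807, 1469^16 ≡ 1352, 1469^32 ≡ 2717, 1469^64 ≡ 2353, 1469^128 ≡ 1807, 1469^256 ≡ 1352, 1469^512 ≡ 2717.
705 = 512 + 128 + 64 + 1, so 1469^705 ≡ 2717·1807·2353·1469 ≡ 650 (mod 2821).
x_0 = 650.
x_1 = 650^2 mod 2821 = 2171.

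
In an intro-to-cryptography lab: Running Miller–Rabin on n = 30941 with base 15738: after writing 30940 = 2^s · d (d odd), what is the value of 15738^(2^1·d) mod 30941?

1

n − 1 = 30940 = 2^2 · 7735, so s = 2 and d = 7735.
x_0 = 15738^7735 mod 30941 = 30940.
x_1 = 30940^2 mod 30941 = 1.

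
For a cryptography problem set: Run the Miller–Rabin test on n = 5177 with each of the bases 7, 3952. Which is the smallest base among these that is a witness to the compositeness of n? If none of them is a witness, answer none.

7

n − 1 = 5176 = 2^3 · 647, so s = 3 and d = 647.
Base 7: x_0 = 7^647 mod 5177 = 3397. x_0 is neither 1 nor 5176, so continue squaring. x_1 = 3397^2 mod 5177 = 76. x_2 = 76^2 mod 5177 = 599. Reached i = s−1 = 2 without hitting −1: 7 is a Miller–Rabin witness and 5177 is composite.
Base 3952: x_0 = 3952^647 mod 5177 = 4611. x_0 is neither 1 nor 5176, so continue squaring. x_1 = 4611^2 mod 5177 = 4559. x_2 = 4559^2 mod 5177 = 4003. Reached i = s−1 = 2 without hitting −1: 3952 is a Miller–Rabin witness and 5177 is composite.
The smallest witness among the given bases is 7.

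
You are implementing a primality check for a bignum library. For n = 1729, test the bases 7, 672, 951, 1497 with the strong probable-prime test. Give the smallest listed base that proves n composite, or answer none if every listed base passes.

7

n − 1 = 1728 = 2^6 · 27, so s = 6 and d = 27.
Base 7: x_0 = 7^27 mod 1729 = 343. x_0 is neither 1 nor 1728, so continue squaring. x_1 = 343^2 mod 1729 = 77. x_2 = 77^2 mod 1729 = 742. x_3 = 742^2 mod 1729 = 742. x_4 = 742^2 mod 1729 = 742. x_5 = 742^2 mod 1729 = 742. Reached i = s−1 = 5 without hitting −1: 7 is a Miller–Rabin witness and 1729 is composite.
Base 672: x_0 = 672^27 mod 1729 = 742. x_0 is neither 1 nor 1728, so continue squaring. x_1 = 742^2 mod 1729 = 742. x_2 = 742^2 mod 1729 = 742. x_3 = 742^2 mod 1729 = 742. x_4 = 742^2 mod 1729 = 742. x_5 = 742^2 mod 1729 = 742. Reached i = s−1 = 5 without hitting −1: 672 is a Miller–Rabin witness and 1729 is composite.
Base 951: x_0 = 951^27 mod 1729 = 1217. x_0 is neither 1 nor 1728, so continue squaring. x_1 = 1217^2 mod 1729 = 1065. x_2 = 1065^2 mod 1729 = 1. x_2 = 1 but x_1 ≠ ±1, a nontrivial square root of 1 — 951 is a witness and 1729 is composite.
Base 1497: x_0 = 1497^27 mod 1729 = 398. x_0 is neither 1 nor 1728, so continue squaring. x_1 = 398^2 mod 1729 = 1065. x_2 = 1065^2 mod 1729 = 1. x_2 = 1 but x_1 ≠ ±1, a nontrivial square root of 1 — 1497 is a witness and 1729 is composite.
The smallest witness among the given bases is 7.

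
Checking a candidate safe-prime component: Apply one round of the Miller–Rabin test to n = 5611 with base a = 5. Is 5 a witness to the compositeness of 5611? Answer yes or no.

no

n − 1 = 5610 = 2^1 · 2805, so s = 1 and d = 2805.
x_0 = 5^2805 mod 5611 = 1.
x_0 = 1, so 5 is not a witness.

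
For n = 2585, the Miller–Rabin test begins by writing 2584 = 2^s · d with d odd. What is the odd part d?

323

Halving: 2584 → 1292 → 646 → 323; 323 is odd.
So 2584 = 2^3 · 323.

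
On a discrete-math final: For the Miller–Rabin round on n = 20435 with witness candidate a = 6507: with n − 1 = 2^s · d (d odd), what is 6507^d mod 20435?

16192

n − 1 = 20434 = 2^1 · 10217, so s = 1 and d = 10217.
6507^10217 mod 20435 = 16192.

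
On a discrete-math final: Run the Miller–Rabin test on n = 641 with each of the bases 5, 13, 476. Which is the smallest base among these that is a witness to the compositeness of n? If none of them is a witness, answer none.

n − 1 = 640 = 2^7 · 5, so s = 7 and d = 5.
Base 5: x_0 = 5^5 mod 641 = 561. x_0 is neither 1 nor 640, so continue squaring. x_1 = 561^2 mod 641 = 631. x_2 = 631^2 mod 641 = 100. x_3 = 100^2 mod 641 = 385. x_4 = 385^2 mod 641 = 154. x_5 = 154^2 mod 641 = 640. x_5 ≡ −1, so 5 is not a witness.
Base 13: x_0 = 13^5 mod 641 = 154. x_0 is neither 1 nor 640, so continue squaring. x_1 = 154^2 mod 641 = 640. x_1 ≡ −1, so 13 is not a witness.
Base 476: x_0 = 476^5 mod 641 = 268. x_0 is neither 1 nor 640, so continue squaring. x_1 = 268^2 mod 641 = 32. x_2 = 32^2 mod 641 = 383. x_3 = 383^2 mod 641 = 541. x_4 = 541^2 mod 641 = 385. x_5 = 385^2 mod 641 = 154. x_6 = 154^2 mod 641 = 640. x_6 ≡ −1, so 476 is not a witness.
No listed base is a witness for 641.

none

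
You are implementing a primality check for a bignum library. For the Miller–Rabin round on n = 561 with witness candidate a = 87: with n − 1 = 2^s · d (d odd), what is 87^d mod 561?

n − 1 = 560 = 2^4 · 35, so s = 4 and d = 35.
87^35 mod 561 = 450.

450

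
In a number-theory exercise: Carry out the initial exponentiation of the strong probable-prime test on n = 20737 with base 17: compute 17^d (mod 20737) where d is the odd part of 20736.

n − 1 = 20736 = 2^8 · 81, so s = 8 and d = 81.
Repeated squaring mod 20737: 17^1 ≡ 17, 17^2 ≡ 289, 17^4 ≡ 573, 17^8 ≡ 17274, 17^16 ≡ 6383, 17^32 ≡ 15221, 17^64 ≡ 5077.
81 = 64 + 16 + 1, so 17^81 ≡ 5077·6383·17 ≡ 11205 (mod 20737).

11205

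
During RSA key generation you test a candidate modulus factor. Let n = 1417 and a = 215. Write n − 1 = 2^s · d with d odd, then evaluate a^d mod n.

n − 1 = 1416 = 2^3 · 177, so s = 3 and d = 177.
215^177 mod 1417 = 398.

398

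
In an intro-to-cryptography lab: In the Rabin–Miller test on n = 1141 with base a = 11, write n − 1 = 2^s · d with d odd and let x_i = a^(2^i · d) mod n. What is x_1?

1114

n − 1 = 1140 = 2^2 · 285, so s = 2 and d = 285.
x_0 = 11^285 mod 1141 = 953.
x_1 = 953^2 mod 1141 = 1114.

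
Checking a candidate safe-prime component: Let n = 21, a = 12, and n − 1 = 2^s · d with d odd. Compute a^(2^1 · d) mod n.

n − 1 = 20 = 2^2 · 5, so s = 2 and d = 5.
x_0 = 12^5 mod 21 = 3.
x_1 = 3^2 mod 21 = 9.

9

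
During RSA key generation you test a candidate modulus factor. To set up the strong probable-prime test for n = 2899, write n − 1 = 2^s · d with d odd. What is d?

Halving: 2898 → 1449; 1449 is odd.
So 2898 = 2^1 · 1449.

1449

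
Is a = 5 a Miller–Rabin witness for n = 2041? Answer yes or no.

yes

n − 1 = 2040 = 2^3 · 255, so s = 3 and d = 255.
x_0 = 5^255 mod 2041 = 1529.
x_0 is neither 1 nor 2040, so continue squaring.
x_1 = 1529^2 mod 2041 = 896.
x_2 = 896^2 mod 2041 = 703.
Reached i = s−1 = 2 without hitting −1: 5 is a Miller–Rabin witness and 2041 is composite.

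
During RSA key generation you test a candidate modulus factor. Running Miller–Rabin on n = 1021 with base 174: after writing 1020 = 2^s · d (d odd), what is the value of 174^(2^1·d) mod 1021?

n − 1 = 1020 = 2^2 · 255, so s = 2 and d = 255.
x_0 = 174^255 mod 1021 = 374.
x_1 = 374^2 mod 1021 = 1020.

1020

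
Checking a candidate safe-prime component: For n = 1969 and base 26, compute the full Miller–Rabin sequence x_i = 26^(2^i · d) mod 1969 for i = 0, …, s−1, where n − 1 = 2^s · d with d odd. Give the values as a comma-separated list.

n − 1 = 1968 = 2^4 · 123, so s = 4 and d = 123.
x_0 = 26^123 mod 1969 = 702.
x_1 = 702^2 mod 1969 = 554.
x_2 = 554^2 mod 1969 = 1721.
x_3 = 1721^2 mod 1969 = 465.

702, 554, 1721, 465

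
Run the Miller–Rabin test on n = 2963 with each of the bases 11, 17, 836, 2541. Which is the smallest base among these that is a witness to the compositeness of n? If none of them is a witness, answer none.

n − 1 = 2962 = 2^1 · 1481, so s = 1 and d = 1481.
Base 11: x_0 = 11^1481 mod 2963 = 2962. x_0 = 2962 ≡ −1, so 11 is not a witness.
Base 17: x_0 = 17^1481 mod 2963 = 2962. x_0 = 2962 ≡ −1, so 17 is not a witness.
Base 836: x_0 = 836^1481 mod 2963 = 2962. x_0 = 2962 ≡ −1, so 836 is not a witness.
Base 2541: x_0 = 2541^1481 mod 2963 = 2962. x_0 = 2962 ≡ −1, so 2541 is not a witness.
No listed base is a witness for 2963.

none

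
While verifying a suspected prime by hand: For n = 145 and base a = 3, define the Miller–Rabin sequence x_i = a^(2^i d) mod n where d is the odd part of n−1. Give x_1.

n − 1 = 144 = 2^4 · 9, so s = 4 and d = 9.
Repeated squaring mod 145: 3^1 ≡ 3, 3^2 ≡ 9, 3^4 ≡ 81, 3^8 ≡ 36.
9 = 8 + 1, so 3^9 ≡ 36·3 ≡ 108 (mod 145).
x_0 = 108.
x_1 = 108^2 mod 145 = 64.

64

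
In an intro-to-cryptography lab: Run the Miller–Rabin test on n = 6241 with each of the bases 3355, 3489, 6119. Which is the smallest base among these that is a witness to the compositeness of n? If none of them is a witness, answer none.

3489

n − 1 = 6240 = 2^5 · 195, so s = 5 and d = 195.
Base 3355: x_0 = 3355^195 mod 6241 = 6240. x_0 = 6240 ≡ −1, so 3355 is not a witness.
Base 3489: x_0 = 3489^195 mod 6241 = 475. x_0 is neither 1 nor 6240, so continue squaring. x_1 = 475^2 mod 6241 = 949. x_2 = 949^2 mod 6241 = 1897. x_3 = 1897^2 mod 6241 = 3793. x_4 = 3793^2 mod 6241 = 1344. Reached i = s−1 = 4 without hitting −1: 3489 is a Miller–Rabin witness and 6241 is composite.
Base 6119: x_0 = 6119^195 mod 6241 = 1976. x_0 is neither 1 nor 6240, so continue squaring. x_1 = 1976^2 mod 6241 = 3951. x_2 = 3951^2 mod 6241 = 1660. x_3 = 1660^2 mod 6241 = 3319. x_4 = 3319^2 mod 6241 = 396. Reached i = s−1 = 4 without hitting −1: 6119 is a Miller–Rabin witness and 6241 is composite.
The smallest witness among the given bases is 3489.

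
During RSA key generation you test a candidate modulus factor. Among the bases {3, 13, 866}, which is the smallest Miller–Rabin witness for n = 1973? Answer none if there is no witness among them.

n − 1 = 1972 = 2^2 · 493, so s = 2 and d = 493.
Base 3: x_0 = 3^493 mod 1973 = 259. x_0 is neither 1 nor 1972, so continue squaring. x_1 = 259^2 mod 1973 = 1972. x_1 ≡ −1, so 3 is not a witness.
Base 13: x_0 = 13^493 mod 1973 = 1. x_0 = 1, so 13 is not a witness.
Base 866: x_0 = 866^493 mod 1973 = 1714. x_0 is neither 1 nor 1972, so continue squaring. x_1 = 1714^2 mod 1973 = 1972. x_1 ≡ −1, so 866 is not a witness.
No listed base is a witness for 1973.

none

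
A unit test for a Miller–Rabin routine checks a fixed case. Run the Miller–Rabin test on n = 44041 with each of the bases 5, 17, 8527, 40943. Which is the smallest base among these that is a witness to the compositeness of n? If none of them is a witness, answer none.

n − 1 = 44040 = 2^3 · 5505, so s = 3 and d = 5505.
Base 5: x_0 = 5^5505 mod 44041 = 18201. x_0 is neither 1 nor 44040, so continue squaring. x_1 = 18201^2 mod 44041 = 44040. x_1 ≡ −1, so 5 is not a witness.
Base 17: x_0 = 17^5505 mod 44041 = 10619. x_0 is neither 1 nor 44040, so continue squaring. x_1 = 10619^2 mod 44041 = 18201. x_2 = 18201^2 mod 44041 = 44040. x_2 ≡ −1, so 17 is not a witness.
Base 8527: x_0 = 8527^5505 mod 44041 = 10619. x_0 is neither 1 nor 44040, so continue squaring. x_1 = 10619^2 mod 44041 = 18201. x_2 = 18201^2 mod 44041 = 44040. x_2 ≡ −1, so 8527 is not a witness.
Base 40943: x_0 = 40943^5505 mod 44041 = 18201. x_0 is neither 1 nor 44040, so continue squaring. x_1 = 18201^2 mod 44041 = 44040. x_1 ≡ −1, so 40943 is not a witness.
No listed base is a witness for 44041.

none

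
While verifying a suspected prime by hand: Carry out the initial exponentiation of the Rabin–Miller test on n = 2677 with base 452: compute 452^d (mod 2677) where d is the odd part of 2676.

550

n − 1 = 2676 = 2^2 · 669, so s = 2 and d = 669.
By repeated squaring, 452^669 ≡ 550 (mod 2677).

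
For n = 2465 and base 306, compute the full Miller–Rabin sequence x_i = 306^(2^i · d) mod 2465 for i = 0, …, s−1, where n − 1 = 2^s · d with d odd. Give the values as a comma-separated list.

n − 1 = 2464 = 2^5 · 77, so s = 5 and d = 77.
x_0 = 306^77 mod 2465 = 2176.
x_1 = 2176^2 mod 2465 = 2176.
x_2 = 2176^2 mod 2465 = 2176.
x_3 = 2176^2 mod 2465 = 2176.
x_4 = 2176^2 mod 2465 = 2176.

2176, 2176, 2176, 2176, 2176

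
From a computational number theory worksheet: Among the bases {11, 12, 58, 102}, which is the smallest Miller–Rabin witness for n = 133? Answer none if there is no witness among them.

n − 1 = 132 = 2^2 · 33, so s = 2 and d = 33.
Base 11: x_0 = 11^33 mod 133 = 1. x_0 = 1, so 11 is not a witness.
Base 12: x_0 = 12^33 mod 133 = 132. x_0 = 132 ≡ −1, so 12 is not a witness.
Base 58: x_0 = 58^33 mod 133 = 1. x_0 = 1, so 58 is not a witness.
Base 102: x_0 = 102^33 mod 133 = 1. x_0 = 1, so 102 is not a witness.
No listed base is a witness for 133.

none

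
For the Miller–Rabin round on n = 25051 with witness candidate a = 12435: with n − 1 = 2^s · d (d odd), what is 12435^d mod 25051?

7834

n − 1 = 25050 = 2^1 · 12525, so s = 1 and d = 12525.
12435^12525 mod 25051 = 7834.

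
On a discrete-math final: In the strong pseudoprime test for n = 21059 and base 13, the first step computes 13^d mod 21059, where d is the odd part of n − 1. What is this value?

n − 1 = 21058 = 2^1 · 10529, so s = 1 and d = 10529.
Repeated squaring mod 21059: 13^1 ≡ 13, 13^2 ≡ 169, 13^4 ≡ 7502, 13^8 ≡ 10356, 13^16 ≡ 14308, 13^32 ≡ 4325, 13^64 ≡ 5233, 13^128 ≡ 7589, 13^256 ≡ 17615, 13^512 ≡ 4919, 13^1024 ≡ 20829, 13^2048 ≡ 10782, 13^4096 ≡ 5844, 13^8192 ≡ 15697.
10529 = 8192 + 2048 + 256 + 32 + 1, so 13^10529 ≡ 15697·10782·17615·4325·13 ≡ 1 (mod 21059).

1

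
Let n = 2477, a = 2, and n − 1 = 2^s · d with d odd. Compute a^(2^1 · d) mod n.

n − 1 = 2476 = 2^2 · 619, so s = 2 and d = 619.
Repeated squaring mod 2477: 2^1 ≡ 2, 2^2 ≡ 4, 2^4 ≡ 16, 2^8 ≡ 256, 2^16 ≡ 1134, 2^32 ≡ 393, 2^64 ≡ 875, 2^128 ≡ 232, 2^256 ≡ 1807, 2^512 ≡ 563.
619 = 512 + 64 + 32 + 8 + 2 + 1, so 2^619 ≡ 563·875·393·256·4·2 ≡ 915 (mod 2477).
x_0 = 915.
x_1 = 915^2 mod 2477 = 2476.

2476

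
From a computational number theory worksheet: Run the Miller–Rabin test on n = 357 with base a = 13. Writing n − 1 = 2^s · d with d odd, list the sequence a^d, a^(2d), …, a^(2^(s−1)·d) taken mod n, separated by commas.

n − 1 = 356 = 2^2 · 89, so s = 2 and d = 89.
x_0 = 13^89 mod 357 = 13.
x_1 = 13^2 mod 357 = 169.

13, 169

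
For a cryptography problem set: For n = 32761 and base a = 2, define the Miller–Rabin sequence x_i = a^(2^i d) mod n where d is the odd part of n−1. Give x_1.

26063

n − 1 = 32760 = 2^3 · 4095, so s = 3 and d = 4095.
By repeated squaring, 2^4095 ≡ 17938 (mod 32761).
x_0 = 17938.
x_1 = 17938^2 mod 32761 = 26063.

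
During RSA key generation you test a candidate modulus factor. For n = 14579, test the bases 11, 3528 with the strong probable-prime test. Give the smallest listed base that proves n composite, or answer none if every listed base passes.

n − 1 = 14578 = 2^1 · 7289, so s = 1 and d = 7289.
Base 11: x_0 = 11^7289 mod 14579 = 7880. x_0 ∉ {1, 14578} and s = 1, so 11 is a Miller–Rabin witness and 14579 is composite.
Base 3528: x_0 = 3528^7289 mod 14579 = 6704. x_0 ∉ {1, 14578} and s = 1, so 3528 is a Miller–Rabin witness and 14579 is composite.
The smallest witness among the given bases is 11.

11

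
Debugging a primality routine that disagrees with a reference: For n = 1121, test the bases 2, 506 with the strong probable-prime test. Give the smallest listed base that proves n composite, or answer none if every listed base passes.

n − 1 = 1120 = 2^5 · 35, so s = 5 and d = 35.
Base 2: x_0 = 2^35 mod 1121 = 998. x_0 is neither 1 nor 1120, so continue squaring. x_1 = 998^2 mod 1121 = 556. x_2 = 556^2 mod 1121 = 861. x_3 = 861^2 mod 1121 = 340. x_4 = 340^2 mod 1121 = 137. Reached i = s−1 = 4 without hitting −1: 2 is a Miller–Rabin witness and 1121 is composite.
Base 506: x_0 = 506^35 mod 1121 = 844. x_0 is neither 1 nor 1120, so continue squaring. x_1 = 844^2 mod 1121 = 501. x_2 = 501^2 mod 1121 = 1018. x_3 = 1018^2 mod 1121 = 520. x_4 = 520^2 mod 1121 = 239. Reached i = s−1 = 4 without hitting −1: 506 is a Miller–Rabin witness and 1121 is composite.
The smallest witness among the given bases is 2.

2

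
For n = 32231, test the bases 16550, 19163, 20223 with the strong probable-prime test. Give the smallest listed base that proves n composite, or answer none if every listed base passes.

n − 1 = 32230 = 2^1 · 16115, so s = 1 and d = 16115.
Base 16550: x_0 = 16550^16115 mod 32231 = 14151. x_0 ∉ {1, 32230} and s = 1, so 16550 is a Miller–Rabin witness and 32231 is composite.
Base 19163: x_0 = 19163^16115 mod 32231 = 8317. x_0 ∉ {1, 32230} and s = 1, so 19163 is a Miller–Rabin witness and 32231 is composite.
Base 20223: x_0 = 20223^16115 mod 32231 = 12907. x_0 ∉ {1, 32230} and s = 1, so 20223 is a Miller–Rabin witness and 32231 is composite.
The smallest witness among the given bases is 16550.

16550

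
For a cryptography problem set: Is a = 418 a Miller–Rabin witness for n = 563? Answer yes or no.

no

n − 1 = 562 = 2^1 · 281, so s = 1 and d = 281.
x_0 = 418^281 mod 563 = 562.
x_0 = 562 ≡ −1, so 418 is not a witness.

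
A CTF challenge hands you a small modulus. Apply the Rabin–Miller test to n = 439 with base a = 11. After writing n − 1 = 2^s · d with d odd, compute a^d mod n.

n − 1 = 438 = 2^1 · 219, so s = 1 and d = 219.
11^219 mod 439 = 1.

1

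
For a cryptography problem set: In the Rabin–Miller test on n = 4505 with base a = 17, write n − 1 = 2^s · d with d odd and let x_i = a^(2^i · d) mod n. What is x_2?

n − 1 = 4504 = 2^3 · 563, so s = 3 and d = 563.
By repeated squaring, 17^563 ≡ 1173 (mod 4505).
x_0 = 1173.
x_1 = 1173^2 mod 4505 = 1904.
x_2 = 1904^2 mod 4505 = 3196.

3196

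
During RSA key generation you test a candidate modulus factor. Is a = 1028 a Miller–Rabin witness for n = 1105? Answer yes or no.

yes

n − 1 = 1104 = 2^4 · 69, so s = 4 and d = 69.
x_0 = 1028^69 mod 1105 = 638.
x_0 is neither 1 nor 1104, so continue squaring.
x_1 = 638^2 mod 1105 = 404.
x_2 = 404^2 mod 1105 = 781.
x_3 = 781^2 mod 1105 = 1.
x_3 = 1 but x_2 ≠ ±1, a nontrivial square root of 1 — 1028 is a witness and 1105 is composite.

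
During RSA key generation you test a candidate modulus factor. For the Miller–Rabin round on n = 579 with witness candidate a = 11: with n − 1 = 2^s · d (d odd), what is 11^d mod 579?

n − 1 = 578 = 2^1 · 289, so s = 1 and d = 289.
11^289 mod 579 = 182.

182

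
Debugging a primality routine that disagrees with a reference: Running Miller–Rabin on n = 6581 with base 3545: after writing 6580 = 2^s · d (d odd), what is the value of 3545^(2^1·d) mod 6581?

6580

n − 1 = 6580 = 2^2 · 1645, so s = 2 and d = 1645.
x_0 = 3545^1645 mod 6581 = 3854.
x_1 = 3854^2 mod 6581 = 6580.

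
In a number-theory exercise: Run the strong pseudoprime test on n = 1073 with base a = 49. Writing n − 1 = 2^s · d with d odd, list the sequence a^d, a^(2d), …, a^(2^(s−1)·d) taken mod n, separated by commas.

645, 774, 342, 7

n − 1 = 1072 = 2^4 · 67, so s = 4 and d = 67.
x_0 = 49^67 mod 1073 = 645.
x_1 = 645^2 mod 1073 = 774.
x_2 = 774^2 mod 1073 = 342.
x_3 = 342^2 mod 1073 = 7.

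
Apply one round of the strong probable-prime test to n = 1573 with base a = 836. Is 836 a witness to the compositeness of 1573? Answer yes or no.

yes

n − 1 = 1572 = 2^2 · 393, so s = 2 and d = 393.
Repeated squaring mod 1573: 836^1 ≡ 836, 836^2 ≡ 484, 836^4 ≡ 1452, 836^8 ≡ 484, 836^16 ≡ 1452, 836^32 ≡ 484, 836^64 ≡ 1452, 836^128 ≡ 484, 836^256 ≡ 1452.
393 = 256 + 128 + 8 + 1, so 836^393 ≡ 1452·484·484·836 ≡ 363 (mod 1573).
x_0 = 836^393 mod 1573 = 363.
x_0 is neither 1 nor 1572, so continue squaring.
x_1 = 363^2 mod 1573 = 1210.
Reached i = s−1 = 1 without hitting −1: 836 is a Miller–Rabin witness and 1573 is composite.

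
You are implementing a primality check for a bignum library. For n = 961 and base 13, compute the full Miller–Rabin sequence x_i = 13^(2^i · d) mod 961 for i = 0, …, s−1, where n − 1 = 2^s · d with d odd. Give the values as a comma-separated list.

n − 1 = 960 = 2^6 · 15, so s = 6 and d = 15.
x_0 = 13^15 mod 961 = 526.
x_1 = 526^2 mod 961 = 869.
x_2 = 869^2 mod 961 = 776.
x_3 = 776^2 mod 961 = 590.
x_4 = 590^2 mod 961 = 218.
x_5 = 218^2 mod 961 = 435.

526, 869, 776, 590, 218, 435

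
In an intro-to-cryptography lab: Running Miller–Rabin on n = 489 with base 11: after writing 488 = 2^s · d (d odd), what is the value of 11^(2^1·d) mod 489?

n − 1 = 488 = 2^3 · 61, so s = 3 and d = 61.
By repeated squaring, 11^61 ≡ 389 (mod 489).
x_0 = 389.
x_1 = 389^2 mod 489 = 220.

220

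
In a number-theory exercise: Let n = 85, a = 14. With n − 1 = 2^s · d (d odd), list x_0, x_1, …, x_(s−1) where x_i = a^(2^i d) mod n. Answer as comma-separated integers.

29, 76

n − 1 = 84 = 2^2 · 21, so s = 2 and d = 21.
x_0 = 14^21 mod 85 = 29.
x_1 = 29^2 mod 85 = 76.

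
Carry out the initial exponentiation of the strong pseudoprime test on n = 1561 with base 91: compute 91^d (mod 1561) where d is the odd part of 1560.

756

n − 1 = 1560 = 2^3 · 195, so s = 3 and d = 195.
Repeated squaring mod 1561: 91^1 ≡ 91, 91^2 ≡ 476, 91^4 ≡ 231, 91^8 ≡ 287, 91^16 ≡ 1197, 91^32 ≡ 1372, 91^64 ≡ 1379, 91^128 ≡ 343.
195 = 128 + 64 + 2 + 1, so 91^195 ≡ 343·1379·476·91 ≡ 756 (mod 1561).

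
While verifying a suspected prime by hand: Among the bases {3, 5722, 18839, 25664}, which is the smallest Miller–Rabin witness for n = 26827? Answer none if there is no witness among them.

n − 1 = 26826 = 2^1 · 13413, so s = 1 and d = 13413.
Base 3: x_0 = 3^13413 mod 26827 = 11823. x_0 ∉ {1, 26826} and s = 1, so 3 is a Miller–Rabin witness and 26827 is composite.
Base 5722: x_0 = 5722^13413 mod 26827 = 3580. x_0 ∉ {1, 26826} and s = 1, so 5722 is a Miller–Rabin witness and 26827 is composite.
Base 18839: x_0 = 18839^13413 mod 26827 = 1423. x_0 ∉ {1, 26826} and s = 1, so 18839 is a Miller–Rabin witness and 26827 is composite.
Base 25664: x_0 = 25664^13413 mod 26827 = 20092. x_0 ∉ {1, 26826} and s = 1, so 25664 is a Miller–Rabin witness and 26827 is composite.
The smallest witness among the given bases is 3.

3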